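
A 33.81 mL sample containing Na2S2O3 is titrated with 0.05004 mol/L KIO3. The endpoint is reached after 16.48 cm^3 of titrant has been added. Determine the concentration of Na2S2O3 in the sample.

n(KIO3) = 0.05004 x 0.01648 = 0.0008247 mol.
From the balanced equation, 1 mol KIO3 reacts with 6 mol Na2S2O3, so n(Na2S2O3) = 0.0008247 x 6/1 = 0.004948 mol.
[Na2S2O3] = 0.004948 / 0.03381 L = 0.146 M.

0.146 M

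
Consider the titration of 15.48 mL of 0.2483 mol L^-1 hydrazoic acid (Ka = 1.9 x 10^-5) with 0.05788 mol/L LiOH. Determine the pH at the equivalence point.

8.70

n(HN3) = 0.2483 x 0.01548 = 0.003844 mol; V(LiOH) at equivalence = 0.003844/0.05788 = 0.06641 L.
At equivalence all the acid is converted to N3-; total volume = 0.01548 + 0.06641 = 0.08189 L, so [N3-] = 0.003844/0.08189 = 0.04694 M.
Kb = Kw/Ka = 1.0e-14 / 1.9 x 10^-5 = 5.26e-10.
[OH^-] = sqrt(Kb x [N3-]) = sqrt(5.26e-10 x 0.04694) = 4.97e-6 M.
pOH = 5.30, so pH = 14.00 - 5.30 = 8.70.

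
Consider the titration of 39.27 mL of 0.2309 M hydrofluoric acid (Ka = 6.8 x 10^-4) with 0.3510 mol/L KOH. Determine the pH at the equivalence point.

n(HF) = 0.2309 x 0.03927 = 0.009067 mol; V(KOH) at equivalence = 0.009067/0.3510 = 0.02583 L.
At equivalence all the acid is converted to F-; total volume = 0.03927 + 0.02583 = 0.06510 L, so [F-] = 0.009067/0.06510 = 0.1393 M.
Kb = Kw/Ka = 1.0e-14 / 6.8 x 10^-4 = 1.47e-11.
[OH^-] = sqrt(Kb x [F-]) = sqrt(1.47e-11 x 0.1393) = 1.43e-6 M.
pOH = 5.84, so pH = 14.00 - 5.84 = 8.16.

8.16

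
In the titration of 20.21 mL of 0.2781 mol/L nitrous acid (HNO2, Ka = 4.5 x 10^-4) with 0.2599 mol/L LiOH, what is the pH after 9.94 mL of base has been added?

Initial n(HNO2) = 0.2781 x 0.02021 = 0.005620 mol.
n(LiOH) added = 0.2599 x 0.009940 = 0.002583 mol, converting that many moles of HNO2 to NO2-.
Remaining n(HNO2) = 0.003037 mol; n(NO2-) = 0.002583 mol.
By Henderson-Hasselbalch, pH = pKa + log([A^-]/[HA]) = 3.35 + log(0.002583/0.003037) = 3.35 + (-0.07) = 3.28.

3.28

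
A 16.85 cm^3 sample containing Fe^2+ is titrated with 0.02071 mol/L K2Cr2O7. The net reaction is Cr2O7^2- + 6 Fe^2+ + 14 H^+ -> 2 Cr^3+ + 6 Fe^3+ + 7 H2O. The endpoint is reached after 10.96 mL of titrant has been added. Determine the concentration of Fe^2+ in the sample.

n(K2Cr2O7) = 0.02071 x 0.01096 = 0.0002270 mol.
From the balanced equation, 1 mol K2Cr2O7 reacts with 6 mol Fe^2+, so n(Fe^2+) = 0.0002270 x 6/1 = 0.001362 mol.
[Fe^2+] = 0.001362 / 0.01685 L = 0.0808 M.

0.0808 M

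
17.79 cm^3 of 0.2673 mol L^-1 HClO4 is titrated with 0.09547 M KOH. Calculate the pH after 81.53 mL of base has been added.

n(acid) = 0.2673 x 0.01779 = 0.004755 mol; n(KOH) added = 0.09547 x 0.08153 = 0.007784 mol.
Base is in excess by 0.007784 - 0.004755 = 0.003028 mol in a total volume of 0.09932 L.
[OH^-] = 0.003028/0.09932 = 0.03049 M, so pOH = 1.52 and pH = 14.00 - 1.52 = 12.48.

12.48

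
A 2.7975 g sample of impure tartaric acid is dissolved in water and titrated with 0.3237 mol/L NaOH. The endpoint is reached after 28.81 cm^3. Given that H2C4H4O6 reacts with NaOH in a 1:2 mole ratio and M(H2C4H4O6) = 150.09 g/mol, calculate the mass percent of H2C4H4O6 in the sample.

n(NaOH) = 0.3237 x 0.02881 = 0.009326 mol.
n(H2C4H4O6) = 0.009326 / 2 = 0.004663 mol.
mass of H2C4H4O6 = 0.004663 x 150.09 = 0.6999 g.
% purity = 0.6999 / 2.7975 x 100 = 25.0%.

25.0%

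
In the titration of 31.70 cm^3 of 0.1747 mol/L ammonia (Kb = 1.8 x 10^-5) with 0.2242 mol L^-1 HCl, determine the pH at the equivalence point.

n(NH3) = 0.1747 x 0.03170 = 0.005538 mol; V(HCl) at equivalence = 0.005538/0.2242 = 0.02470 L.
At equivalence the base is fully converted to NH4+; total volume = 0.05640 L, so [NH4+] = 0.005538/0.05640 = 0.09819 M.
Ka(NH4+) = Kw/Kb = 1.0e-14 / 1.8 x 10^-5 = 5.56e-10.
[H^+] = sqrt(Ka x [NH4+]) = sqrt(5.56e-10 x 0.09819) = 7.39e-6 M.
pH = -log(7.39e-6) = 5.13.

5.13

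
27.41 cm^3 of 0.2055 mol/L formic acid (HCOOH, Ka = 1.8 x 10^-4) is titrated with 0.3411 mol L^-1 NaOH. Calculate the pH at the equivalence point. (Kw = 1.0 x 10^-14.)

8.43

n(HCOOH) = 0.2055 x 0.02741 = 0.005633 mol; V(NaOH) at equivalence = 0.005633/0.3411 = 0.01651 L.
At equivalence all the acid is converted to HCOO-; total volume = 0.02741 + 0.01651 = 0.04392 L, so [HCOO-] = 0.005633/0.04392 = 0.1282 M.
Kb = Kw/Ka = 1.0e-14 / 1.8 x 10^-4 = 5.56e-11.
[OH^-] = sqrt(Kb x [HCOO-]) = sqrt(5.56e-11 x 0.1282) = 2.67e-6 M.
pOH = 5.57, so pH = 14.00 - 5.57 = 8.43.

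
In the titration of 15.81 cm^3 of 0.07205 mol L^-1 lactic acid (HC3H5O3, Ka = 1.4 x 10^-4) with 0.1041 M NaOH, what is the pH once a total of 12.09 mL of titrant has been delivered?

11.63

n(acid) = 0.07205 x 0.01581 = 0.001139 mol; n(NaOH) added = 0.1041 x 0.01209 = 0.001259 mol.
Base is in excess by 0.001259 - 0.001139 = 0.0001195 mol in a total volume of 0.02790 L.
[OH^-] = 0.0001195/0.02790 = 0.004282 M, so pOH = 2.37 and pH = 14.00 - 2.37 = 11.63.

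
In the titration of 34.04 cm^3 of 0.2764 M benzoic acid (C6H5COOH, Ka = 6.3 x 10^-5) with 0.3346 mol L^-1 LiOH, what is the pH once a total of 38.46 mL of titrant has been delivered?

n(acid) = 0.2764 x 0.03404 = 0.009409 mol; n(LiOH) added = 0.3346 x 0.03846 = 0.01287 mol.
Base is in excess by 0.01287 - 0.009409 = 0.003460 mol in a total volume of 0.07250 L.
[OH^-] = 0.003460/0.07250 = 0.04772 M, so pOH = 1.32 and pH = 14.00 - 1.32 = 12.68.

12.68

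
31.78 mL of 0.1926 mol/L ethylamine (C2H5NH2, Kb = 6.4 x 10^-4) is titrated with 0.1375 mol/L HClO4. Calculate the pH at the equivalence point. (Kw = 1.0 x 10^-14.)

n(C2H5NH2) = 0.1926 x 0.03178 = 0.006121 mol; V(HClO4) at equivalence = 0.006121/0.1375 = 0.04452 L.
At equivalence the base is fully converted to C2H5NH3+; total volume = 0.07630 L, so [C2H5NH3+] = 0.006121/0.07630 = 0.08023 M.
Ka(C2H5NH3+) = Kw/Kb = 1.0e-14 / 6.4 x 10^-4 = 1.56e-11.
[H^+] = sqrt(Ka x [C2H5NH3+]) = sqrt(1.56e-11 x 0.08023) = 1.12e-6 M.
pH = -log(1.12e-6) = 5.95.

5.95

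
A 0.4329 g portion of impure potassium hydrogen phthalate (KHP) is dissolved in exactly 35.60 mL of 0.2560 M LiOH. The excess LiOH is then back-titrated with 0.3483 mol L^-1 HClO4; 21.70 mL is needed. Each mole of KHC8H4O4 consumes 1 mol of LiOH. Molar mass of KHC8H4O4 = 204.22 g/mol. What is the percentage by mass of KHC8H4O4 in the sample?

73.4%

Total n(LiOH) added = 0.2560 x 0.03560 = 0.009114 mol.
n(HClO4) used = 0.3483 x 0.02170 = 0.007558 mol, which equals the excess n(LiOH).
So n(LiOH) consumed by the sample = 0.009114 - 0.007558 = 0.001555 mol.
n(KHC8H4O4) = 0.001555 / 1 = 0.001555 mol.
mass KHC8H4O4 = 0.001555 x 204.22 = 0.3177 g, so %KHC8H4O4 = 0.3177/0.4329 x 100 = 73.4%.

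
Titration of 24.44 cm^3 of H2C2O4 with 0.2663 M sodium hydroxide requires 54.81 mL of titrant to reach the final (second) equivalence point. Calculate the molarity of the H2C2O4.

0.299 M

n(NaOH) = 0.2663 x 0.05481 = 0.01460 mol.
At the final (second) equivalence point, 2 mol OH^- react per mol H2C2O4, so n(H2C2O4) = 0.01460 / 2 = 0.007298 mol.
[H2C2O4] = 0.007298 / 0.02444 L = 0.299 M.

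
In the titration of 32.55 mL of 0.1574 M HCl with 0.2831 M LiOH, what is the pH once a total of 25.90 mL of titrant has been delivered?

12.58

n(acid) = 0.1574 x 0.03255 = 0.005123 mol; n(LiOH) added = 0.2831 x 0.02590 = 0.007332 mol.
Base is in excess by 0.007332 - 0.005123 = 0.002209 mol in a total volume of 0.05845 L.
[OH^-] = 0.002209/0.05845 = 0.03779 M, so pOH = 1.42 and pH = 14.00 - 1.42 = 12.58.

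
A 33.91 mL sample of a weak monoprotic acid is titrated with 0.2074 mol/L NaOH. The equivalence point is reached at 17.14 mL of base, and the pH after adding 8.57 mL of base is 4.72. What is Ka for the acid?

8.57 mL is half of the equivalence volume, so this is the half-equivalence point where [HA] = [A^-].
At half-equivalence pH = pKa, so pKa = 4.72.
Ka = 10^(-4.72) = 1.9 x 10^-5.

1.9 x 10^-5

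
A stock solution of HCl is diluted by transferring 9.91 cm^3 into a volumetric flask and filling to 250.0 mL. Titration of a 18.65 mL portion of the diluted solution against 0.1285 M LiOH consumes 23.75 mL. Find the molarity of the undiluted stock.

4.13 M

n(LiOH) = 0.1285 x 0.02375 = 0.003052 mol.
n(HCl) in the aliquot = 0.003052 mol.
[diluted HCl] = 0.003052 / 0.01865 = 0.1636 M.
Dilution factor = 250.0/9.910 = 25.23, so [stock] = 0.1636 x 25.23 = 4.13 M.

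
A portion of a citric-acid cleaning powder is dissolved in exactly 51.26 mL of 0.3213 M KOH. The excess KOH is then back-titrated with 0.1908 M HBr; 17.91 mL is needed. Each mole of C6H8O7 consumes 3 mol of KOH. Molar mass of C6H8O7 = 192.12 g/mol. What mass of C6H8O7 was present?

0.836 g

Total n(KOH) added = 0.3213 x 0.05126 = 0.01647 mol.
n(HBr) used = 0.1908 x 0.01791 = 0.003417 mol, which equals the excess n(KOH).
So n(KOH) consumed by the sample = 0.01647 - 0.003417 = 0.01305 mol.
n(C6H8O7) = 0.01305 / 3 = 0.004351 mol.
mass = 0.004351 mol x 192.12 g/mol = 0.836 g.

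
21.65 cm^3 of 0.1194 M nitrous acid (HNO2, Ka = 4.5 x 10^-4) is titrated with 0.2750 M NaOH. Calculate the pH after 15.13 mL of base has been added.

12.63

n(acid) = 0.1194 x 0.02165 = 0.002585 mol; n(NaOH) added = 0.2750 x 0.01513 = 0.004161 mol.
Base is in excess by 0.004161 - 0.002585 = 0.001576 mol in a total volume of 0.03678 L.
[OH^-] = 0.001576/0.03678 = 0.04284 M, so pOH = 1.37 and pH = 14.00 - 1.37 = 12.63.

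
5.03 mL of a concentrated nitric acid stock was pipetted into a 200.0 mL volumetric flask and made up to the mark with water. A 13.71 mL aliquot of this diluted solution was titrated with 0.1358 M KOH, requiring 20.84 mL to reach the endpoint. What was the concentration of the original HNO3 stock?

n(KOH) = 0.1358 x 0.02084 = 0.002830 mol.
n(HNO3) in the aliquot = 0.002830 mol.
[diluted HNO3] = 0.002830 / 0.01371 = 0.2064 M.
Dilution factor = 200.0/5.030 = 39.76, so [stock] = 0.2064 x 39.76 = 8.21 M.

8.21 M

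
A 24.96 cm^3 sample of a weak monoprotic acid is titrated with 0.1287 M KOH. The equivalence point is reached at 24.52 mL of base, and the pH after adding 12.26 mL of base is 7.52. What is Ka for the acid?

12.26 mL is half of the equivalence volume, so this is the half-equivalence point where [HA] = [A^-].
At half-equivalence pH = pKa, so pKa = 7.52.
Ka = 10^(-7.52) = 3.0 x 10^-8.

3.0 x 10^-8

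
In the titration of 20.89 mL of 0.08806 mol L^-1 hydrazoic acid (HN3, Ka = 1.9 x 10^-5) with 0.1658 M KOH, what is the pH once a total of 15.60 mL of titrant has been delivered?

12.31

n(acid) = 0.08806 x 0.02089 = 0.001840 mol; n(KOH) added = 0.1658 x 0.01560 = 0.002586 mol.
Base is in excess by 0.002586 - 0.001840 = 0.0007469 mol in a total volume of 0.03649 L.
[OH^-] = 0.0007469/0.03649 = 0.02047 M, so pOH = 1.69 and pH = 14.00 - 1.69 = 12.31.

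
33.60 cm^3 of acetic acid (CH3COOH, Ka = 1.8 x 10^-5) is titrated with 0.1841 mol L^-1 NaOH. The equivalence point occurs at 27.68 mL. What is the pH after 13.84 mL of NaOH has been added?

4.74

13.84 mL is exactly half the equivalence volume (27.68/2), i.e. the half-equivalence point.
There, n(HA) = n(A^-), so pH = pKa = -log(1.8 x 10^-5) = 4.74.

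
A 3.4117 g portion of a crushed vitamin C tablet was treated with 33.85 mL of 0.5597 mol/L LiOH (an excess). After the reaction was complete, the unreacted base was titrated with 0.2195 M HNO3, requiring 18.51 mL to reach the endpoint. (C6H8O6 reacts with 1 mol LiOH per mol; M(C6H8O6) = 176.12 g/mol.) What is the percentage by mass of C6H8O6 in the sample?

76.8%

Total n(LiOH) added = 0.5597 x 0.03385 = 0.01895 mol.
n(HNO3) used = 0.2195 x 0.01851 = 0.004063 mol, which equals the excess n(LiOH).
So n(LiOH) consumed by the sample = 0.01895 - 0.004063 = 0.01488 mol.
n(C6H8O6) = 0.01488 / 1 = 0.01488 mol.
mass C6H8O6 = 0.01488 x 176.12 = 2.621 g, so %C6H8O6 = 2.621/3.4117 x 100 = 76.8%.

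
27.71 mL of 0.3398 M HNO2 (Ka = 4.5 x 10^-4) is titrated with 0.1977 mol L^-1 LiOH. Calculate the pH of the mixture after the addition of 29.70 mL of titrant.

3.57

Initial n(HNO2) = 0.3398 x 0.02771 = 0.009416 mol.
n(LiOH) added = 0.1977 x 0.02970 = 0.005872 mol, converting that many moles of HNO2 to NO2-.
Remaining n(HNO2) = 0.003544 mol; n(NO2-) = 0.005872 mol.
By Henderson-Hasselbalch, pH = pKa + log([A^-]/[HA]) = 3.35 + log(0.005872/0.003544) = 3.35 + (+0.22) = 3.57.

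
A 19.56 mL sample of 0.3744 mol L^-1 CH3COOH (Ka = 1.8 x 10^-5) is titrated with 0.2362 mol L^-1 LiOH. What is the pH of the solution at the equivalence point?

8.95

n(CH3COOH) = 0.3744 x 0.01956 = 0.007323 mol; V(LiOH) at equivalence = 0.007323/0.2362 = 0.03100 L.
At equivalence all the acid is converted to CH3COO-; total volume = 0.01956 + 0.03100 = 0.05056 L, so [CH3COO-] = 0.007323/0.05056 = 0.1448 M.
Kb = Kw/Ka = 1.0e-14 / 1.8 x 10^-5 = 5.56e-10.
[OH^-] = sqrt(Kb x [CH3COO-]) = sqrt(5.56e-10 x 0.1448) = 8.97e-6 M.
pOH = 5.05, so pH = 14.00 - 5.05 = 8.95.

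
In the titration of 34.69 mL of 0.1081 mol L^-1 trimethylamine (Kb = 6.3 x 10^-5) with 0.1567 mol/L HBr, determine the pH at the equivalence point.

5.50

n((CH3)3N) = 0.1081 x 0.03469 = 0.003750 mol; V(HBr) at equivalence = 0.003750/0.1567 = 0.02393 L.
At equivalence the base is fully converted to (CH3)3NH+; total volume = 0.05862 L, so [(CH3)3NH+] = 0.003750/0.05862 = 0.06397 M.
Ka((CH3)3NH+) = Kw/Kb = 1.0e-14 / 6.3 x 10^-5 = 1.59e-10.
[H^+] = sqrt(Ka x [(CH3)3NH+]) = sqrt(1.59e-10 x 0.06397) = 3.19e-6 M.
pH = -log(3.19e-6) = 5.50.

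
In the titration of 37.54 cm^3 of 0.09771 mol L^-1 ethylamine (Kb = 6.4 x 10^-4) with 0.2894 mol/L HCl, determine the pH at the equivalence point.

5.97

n(C2H5NH2) = 0.09771 x 0.03754 = 0.003668 mol; V(HCl) at equivalence = 0.003668/0.2894 = 0.01267 L.
At equivalence the base is fully converted to C2H5NH3+; total volume = 0.05021 L, so [C2H5NH3+] = 0.003668/0.05021 = 0.07305 M.
Ka(C2H5NH3+) = Kw/Kb = 1.0e-14 / 6.4 x 10^-4 = 1.56e-11.
[H^+] = sqrt(Ka x [C2H5NH3+]) = sqrt(1.56e-11 x 0.07305) = 1.07e-6 M.
pH = -log(1.07e-6) = 5.97.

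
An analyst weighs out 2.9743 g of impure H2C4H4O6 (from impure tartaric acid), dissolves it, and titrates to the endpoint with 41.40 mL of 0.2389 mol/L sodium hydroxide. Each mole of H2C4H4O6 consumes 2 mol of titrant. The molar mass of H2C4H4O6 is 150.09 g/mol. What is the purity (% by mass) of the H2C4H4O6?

n(NaOH) = 0.2389 x 0.04140 = 0.009890 mol.
n(H2C4H4O6) = 0.009890 / 2 = 0.004945 mol.
mass of H2C4H4O6 = 0.004945 x 150.09 = 0.7422 g.
% purity = 0.7422 / 2.9743 x 100 = 25.0%.

25.0%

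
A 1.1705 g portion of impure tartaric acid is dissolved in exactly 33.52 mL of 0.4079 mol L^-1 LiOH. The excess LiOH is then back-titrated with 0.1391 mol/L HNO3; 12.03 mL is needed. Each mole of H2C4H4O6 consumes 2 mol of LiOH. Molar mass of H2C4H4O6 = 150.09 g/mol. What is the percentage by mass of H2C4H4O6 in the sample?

76.9%

Total n(LiOH) added = 0.4079 x 0.03352 = 0.01367 mol.
n(HNO3) used = 0.1391 x 0.01203 = 0.001673 mol, which equals the excess n(LiOH).
So n(LiOH) consumed by the sample = 0.01367 - 0.001673 = 0.01200 mol.
n(H2C4H4O6) = 0.01200 / 2 = 0.006000 mol.
mass H2C4H4O6 = 0.006000 x 150.09 = 0.9005 g, so %H2C4H4O6 = 0.9005/1.1705 x 100 = 76.9%.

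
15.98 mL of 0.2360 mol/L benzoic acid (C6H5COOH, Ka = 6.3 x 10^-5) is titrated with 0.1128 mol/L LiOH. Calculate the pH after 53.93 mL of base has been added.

12.52

n(acid) = 0.2360 x 0.01598 = 0.003771 mol; n(LiOH) added = 0.1128 x 0.05393 = 0.006083 mol.
Base is in excess by 0.006083 - 0.003771 = 0.002312 mol in a total volume of 0.06991 L.
[OH^-] = 0.002312/0.06991 = 0.03307 M, so pOH = 1.48 and pH = 14.00 - 1.48 = 12.52.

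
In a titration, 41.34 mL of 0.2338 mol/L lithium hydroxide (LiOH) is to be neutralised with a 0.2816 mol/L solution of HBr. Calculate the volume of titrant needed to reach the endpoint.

n(LiOH) = 0.2338 mol/L x 0.04134 L = 0.009665 mol.
At equivalence n(HBr) = n(LiOH) = 0.009665 mol.
V(HBr) = 0.009665 / 0.2816 = 0.03432 L = 34.3 mL.

34.3 mL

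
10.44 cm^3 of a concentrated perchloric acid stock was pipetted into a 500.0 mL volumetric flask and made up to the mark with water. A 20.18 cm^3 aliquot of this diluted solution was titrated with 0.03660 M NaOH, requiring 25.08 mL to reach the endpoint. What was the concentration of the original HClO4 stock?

2.18 M

n(NaOH) = 0.03660 x 0.02508 = 0.0009179 mol.
n(HClO4) in the aliquot = 0.0009179 mol.
[diluted HClO4] = 0.0009179 / 0.02018 = 0.04549 M.
Dilution factor = 500.0/10.44 = 47.89, so [stock] = 0.04549 x 47.89 = 2.18 M.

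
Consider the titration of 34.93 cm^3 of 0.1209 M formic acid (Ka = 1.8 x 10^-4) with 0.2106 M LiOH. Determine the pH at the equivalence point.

8.32

n(HCOOH) = 0.1209 x 0.03493 = 0.004223 mol; V(LiOH) at equivalence = 0.004223/0.2106 = 0.02005 L.
At equivalence all the acid is converted to HCOO-; total volume = 0.03493 + 0.02005 = 0.05498 L, so [HCOO-] = 0.004223/0.05498 = 0.07681 M.
Kb = Kw/Ka = 1.0e-14 / 1.8 x 10^-4 = 5.56e-11.
[OH^-] = sqrt(Kb x [HCOO-]) = sqrt(5.56e-11 x 0.07681) = 2.07e-6 M.
pOH = 5.68, so pH = 14.00 - 5.68 = 8.32.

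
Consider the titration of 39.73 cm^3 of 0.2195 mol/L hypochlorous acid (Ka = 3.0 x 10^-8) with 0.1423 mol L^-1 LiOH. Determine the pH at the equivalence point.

10.23

n(HClO) = 0.2195 x 0.03973 = 0.008721 mol; V(LiOH) at equivalence = 0.008721/0.1423 = 0.06128 L.
At equivalence all the acid is converted to ClO-; total volume = 0.03973 + 0.06128 = 0.1010 L, so [ClO-] = 0.008721/0.1010 = 0.08633 M.
Kb = Kw/Ka = 1.0e-14 / 3.0 x 10^-8 = 3.33e-7.
[OH^-] = sqrt(Kb x [ClO-]) = sqrt(3.33e-7 x 0.08633) = 0.000170 M.
pOH = 3.77, so pH = 14.00 - 3.77 = 10.23.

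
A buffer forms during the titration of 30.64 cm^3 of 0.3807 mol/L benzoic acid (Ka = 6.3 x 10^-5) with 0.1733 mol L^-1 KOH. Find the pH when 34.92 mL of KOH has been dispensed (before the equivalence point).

Initial n(C6H5COOH) = 0.3807 x 0.03064 = 0.01166 mol.
n(KOH) added = 0.1733 x 0.03492 = 0.006052 mol, converting that many moles of C6H5COOH to C6H5COO-.
Remaining n(C6H5COOH) = 0.005613 mol; n(C6H5COO-) = 0.006052 mol.
By Henderson-Hasselbalch, pH = pKa + log([A^-]/[HA]) = 4.20 + log(0.006052/0.005613) = 4.20 + (+0.03) = 4.23.

4.23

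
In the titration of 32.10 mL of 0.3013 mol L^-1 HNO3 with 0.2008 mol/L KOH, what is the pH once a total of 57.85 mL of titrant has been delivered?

12.33

n(acid) = 0.3013 x 0.03210 = 0.009672 mol; n(KOH) added = 0.2008 x 0.05785 = 0.01162 mol.
Base is in excess by 0.01162 - 0.009672 = 0.001945 mol in a total volume of 0.08995 L.
[OH^-] = 0.001945/0.08995 = 0.02162 M, so pOH = 1.67 and pH = 14.00 - 1.67 = 12.33.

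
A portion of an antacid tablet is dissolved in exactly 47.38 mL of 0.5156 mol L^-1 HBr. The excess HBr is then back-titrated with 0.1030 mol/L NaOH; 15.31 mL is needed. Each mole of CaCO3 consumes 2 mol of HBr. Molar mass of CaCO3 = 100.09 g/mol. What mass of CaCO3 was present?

Total n(HBr) added = 0.5156 x 0.04738 = 0.02443 mol.
n(NaOH) used = 0.1030 x 0.01531 = 0.001577 mol, which equals the excess n(HBr).
So n(HBr) consumed by the sample = 0.02443 - 0.001577 = 0.02285 mol.
n(CaCO3) = 0.02285 / 2 = 0.01143 mol.
mass = 0.01143 mol x 100.09 g/mol = 1.14 g.

1.14 g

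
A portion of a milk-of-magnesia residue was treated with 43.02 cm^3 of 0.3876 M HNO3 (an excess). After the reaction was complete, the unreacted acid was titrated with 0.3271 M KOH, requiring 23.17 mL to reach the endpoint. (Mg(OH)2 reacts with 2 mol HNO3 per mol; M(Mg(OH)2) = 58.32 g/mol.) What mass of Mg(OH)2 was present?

0.265 g

Total n(HNO3) added = 0.3876 x 0.04302 = 0.01667 mol.
n(KOH) used = 0.3271 x 0.02317 = 0.007579 mol, which equals the excess n(HNO3).
So n(HNO3) consumed by the sample = 0.01667 - 0.007579 = 0.009096 mol.
n(Mg(OH)2) = 0.009096 / 2 = 0.004548 mol.
mass = 0.004548 mol x 58.32 g/mol = 0.265 g.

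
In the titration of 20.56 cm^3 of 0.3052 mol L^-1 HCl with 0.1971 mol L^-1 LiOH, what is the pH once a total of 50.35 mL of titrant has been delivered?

12.71

n(acid) = 0.3052 x 0.02056 = 0.006275 mol; n(LiOH) added = 0.1971 x 0.05035 = 0.009924 mol.
Base is in excess by 0.009924 - 0.006275 = 0.003649 mol in a total volume of 0.07091 L.
[OH^-] = 0.003649/0.07091 = 0.05146 M, so pOH = 1.29 and pH = 14.00 - 1.29 = 12.71.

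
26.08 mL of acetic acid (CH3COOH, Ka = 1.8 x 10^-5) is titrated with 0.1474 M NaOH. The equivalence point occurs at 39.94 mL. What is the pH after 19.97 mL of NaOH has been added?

19.97 mL is exactly half the equivalence volume (39.94/2), i.e. the half-equivalence point.
There, n(HA) = n(A^-), so pH = pKa = -log(1.8 x 10^-5) = 4.74.

4.74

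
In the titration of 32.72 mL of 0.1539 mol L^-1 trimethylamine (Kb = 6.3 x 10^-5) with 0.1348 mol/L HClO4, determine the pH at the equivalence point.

n((CH3)3N) = 0.1539 x 0.03272 = 0.005036 mol; V(HClO4) at equivalence = 0.005036/0.1348 = 0.03736 L.
At equivalence the base is fully converted to (CH3)3NH+; total volume = 0.07008 L, so [(CH3)3NH+] = 0.005036/0.07008 = 0.07186 M.
Ka((CH3)3NH+) = Kw/Kb = 1.0e-14 / 6.3 x 10^-5 = 1.59e-10.
[H^+] = sqrt(Ka x [(CH3)3NH+]) = sqrt(1.59e-10 x 0.07186) = 3.38e-6 M.
pH = -log(3.38e-6) = 5.47.

5.47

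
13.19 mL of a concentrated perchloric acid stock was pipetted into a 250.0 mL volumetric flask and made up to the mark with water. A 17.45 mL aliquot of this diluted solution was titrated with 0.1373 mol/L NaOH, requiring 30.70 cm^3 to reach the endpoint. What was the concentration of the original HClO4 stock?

n(NaOH) = 0.1373 x 0.03070 = 0.004215 mol.
n(HClO4) in the aliquot = 0.004215 mol.
[diluted HClO4] = 0.004215 / 0.01745 = 0.2416 M.
Dilution factor = 250.0/13.19 = 18.95, so [stock] = 0.2416 x 18.95 = 4.58 M.

4.58 M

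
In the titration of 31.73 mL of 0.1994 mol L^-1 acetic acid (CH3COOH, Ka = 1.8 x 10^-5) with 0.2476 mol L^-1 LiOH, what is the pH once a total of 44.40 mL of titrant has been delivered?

n(acid) = 0.1994 x 0.03173 = 0.006327 mol; n(LiOH) added = 0.2476 x 0.04440 = 0.01099 mol.
Base is in excess by 0.01099 - 0.006327 = 0.004666 mol in a total volume of 0.07613 L.
[OH^-] = 0.004666/0.07613 = 0.06130 M, so pOH = 1.21 and pH = 14.00 - 1.21 = 12.79.

12.79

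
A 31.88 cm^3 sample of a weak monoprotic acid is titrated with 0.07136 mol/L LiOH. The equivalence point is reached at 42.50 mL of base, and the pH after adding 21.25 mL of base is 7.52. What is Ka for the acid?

3.0 x 10^-8

21.25 mL is half of the equivalence volume, so this is the half-equivalence point where [HA] = [A^-].
At half-equivalence pH = pKa, so pKa = 7.52.
Ka = 10^(-7.52) = 3.0 x 10^-8.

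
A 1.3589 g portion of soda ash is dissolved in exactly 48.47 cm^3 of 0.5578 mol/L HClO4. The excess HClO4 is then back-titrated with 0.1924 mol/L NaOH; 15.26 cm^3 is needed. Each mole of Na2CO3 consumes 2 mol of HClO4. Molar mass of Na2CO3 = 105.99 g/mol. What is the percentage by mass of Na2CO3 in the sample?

94.0%

Total n(HClO4) added = 0.5578 x 0.04847 = 0.02704 mol.
n(NaOH) used = 0.1924 x 0.01526 = 0.002936 mol, which equals the excess n(HClO4).
So n(HClO4) consumed by the sample = 0.02704 - 0.002936 = 0.02410 mol.
n(Na2CO3) = 0.02410 / 2 = 0.01205 mol.
mass Na2CO3 = 0.01205 x 105.99 = 1.277 g, so %Na2CO3 = 1.277/1.3589 x 100 = 94.0%.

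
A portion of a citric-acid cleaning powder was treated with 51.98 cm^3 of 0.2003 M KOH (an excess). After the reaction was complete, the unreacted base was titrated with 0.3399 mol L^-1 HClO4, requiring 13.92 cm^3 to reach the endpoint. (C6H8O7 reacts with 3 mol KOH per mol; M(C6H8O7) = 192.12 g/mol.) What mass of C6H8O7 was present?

0.364 g

Total n(KOH) added = 0.2003 x 0.05198 = 0.01041 mol.
n(HClO4) used = 0.3399 x 0.01392 = 0.004731 mol, which equals the excess n(KOH).
So n(KOH) consumed by the sample = 0.01041 - 0.004731 = 0.005680 mol.
n(C6H8O7) = 0.005680 / 3 = 0.001893 mol.
mass = 0.001893 mol x 192.12 g/mol = 0.364 g.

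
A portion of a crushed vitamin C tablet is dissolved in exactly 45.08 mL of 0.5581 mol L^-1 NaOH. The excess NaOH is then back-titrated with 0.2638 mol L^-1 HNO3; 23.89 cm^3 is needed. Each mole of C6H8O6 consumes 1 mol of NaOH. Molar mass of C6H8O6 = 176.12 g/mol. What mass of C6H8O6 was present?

3.32 g

Total n(NaOH) added = 0.5581 x 0.04508 = 0.02516 mol.
n(HNO3) used = 0.2638 x 0.02389 = 0.006302 mol, which equals the excess n(NaOH).
So n(NaOH) consumed by the sample = 0.02516 - 0.006302 = 0.01886 mol.
n(C6H8O6) = 0.01886 / 1 = 0.01886 mol.
mass = 0.01886 mol x 176.12 g/mol = 3.32 g.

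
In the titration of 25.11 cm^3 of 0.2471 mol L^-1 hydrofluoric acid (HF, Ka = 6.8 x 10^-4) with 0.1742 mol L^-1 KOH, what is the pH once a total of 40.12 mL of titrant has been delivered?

n(acid) = 0.2471 x 0.02511 = 0.006205 mol; n(KOH) added = 0.1742 x 0.04012 = 0.006989 mol.
Base is in excess by 0.006989 - 0.006205 = 0.0007842 mol in a total volume of 0.06523 L.
[OH^-] = 0.0007842/0.06523 = 0.01202 M, so pOH = 1.92 and pH = 14.00 - 1.92 = 12.08.

12.08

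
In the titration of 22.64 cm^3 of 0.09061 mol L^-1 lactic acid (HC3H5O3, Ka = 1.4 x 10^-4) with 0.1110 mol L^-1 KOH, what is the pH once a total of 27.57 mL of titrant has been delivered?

n(acid) = 0.09061 x 0.02264 = 0.002051 mol; n(KOH) added = 0.1110 x 0.02757 = 0.003060 mol.
Base is in excess by 0.003060 - 0.002051 = 0.001009 mol in a total volume of 0.05021 L.
[OH^-] = 0.001009/0.05021 = 0.02009 M, so pOH = 1.70 and pH = 14.00 - 1.70 = 12.30.

12.30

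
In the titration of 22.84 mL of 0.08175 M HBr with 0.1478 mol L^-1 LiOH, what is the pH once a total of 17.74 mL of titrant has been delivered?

12.27

n(acid) = 0.08175 x 0.02284 = 0.001867 mol; n(LiOH) added = 0.1478 x 0.01774 = 0.002622 mol.
Base is in excess by 0.002622 - 0.001867 = 0.0007548 mol in a total volume of 0.04058 L.
[OH^-] = 0.0007548/0.04058 = 0.01860 M, so pOH = 1.73 and pH = 14.00 - 1.73 = 12.27.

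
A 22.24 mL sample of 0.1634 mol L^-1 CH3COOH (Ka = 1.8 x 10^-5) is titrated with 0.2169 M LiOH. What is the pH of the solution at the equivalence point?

n(CH3COOH) = 0.1634 x 0.02224 = 0.003634 mol; V(LiOH) at equivalence = 0.003634/0.2169 = 0.01675 L.
At equivalence all the acid is converted to CH3COO-; total volume = 0.02224 + 0.01675 = 0.03899 L, so [CH3COO-] = 0.003634/0.03899 = 0.09319 M.
Kb = Kw/Ka = 1.0e-14 / 1.8 x 10^-5 = 5.56e-10.
[OH^-] = sqrt(Kb x [CH3COO-]) = sqrt(5.56e-10 x 0.09319) = 7.20e-6 M.
pOH = 5.14, so pH = 14.00 - 5.14 = 8.86.

8.86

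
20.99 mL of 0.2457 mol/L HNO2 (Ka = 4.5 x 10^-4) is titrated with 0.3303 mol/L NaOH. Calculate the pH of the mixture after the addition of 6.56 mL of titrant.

3.21

Initial n(HNO2) = 0.2457 x 0.02099 = 0.005157 mol.
n(NaOH) added = 0.3303 x 0.006560 = 0.002167 mol, converting that many moles of HNO2 to NO2-.
Remaining n(HNO2) = 0.002990 mol; n(NO2-) = 0.002167 mol.
By Henderson-Hasselbalch, pH = pKa + log([A^-]/[HA]) = 3.35 + log(0.002167/0.002990) = 3.35 + (-0.14) = 3.21.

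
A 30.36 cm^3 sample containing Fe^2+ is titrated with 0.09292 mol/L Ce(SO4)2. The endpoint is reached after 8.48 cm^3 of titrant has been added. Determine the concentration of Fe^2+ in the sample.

n(Ce(SO4)2) = 0.09292 x 0.008480 = 0.0007880 mol.
From the balanced equation, 1 mol Ce(SO4)2 reacts with 1 mol Fe^2+, so n(Fe^2+) = 0.0007880 x 1/1 = 0.0007880 mol.
[Fe^2+] = 0.0007880 / 0.03036 L = 0.0260 M.

0.0260 M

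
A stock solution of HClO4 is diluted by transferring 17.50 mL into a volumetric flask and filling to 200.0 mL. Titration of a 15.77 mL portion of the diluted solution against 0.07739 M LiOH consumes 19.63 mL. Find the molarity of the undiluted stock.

1.10 M

n(LiOH) = 0.07739 x 0.01963 = 0.001519 mol.
n(HClO4) in the aliquot = 0.001519 mol.
[diluted HClO4] = 0.001519 / 0.01577 = 0.09633 M.
Dilution factor = 200.0/17.50 = 11.43, so [stock] = 0.09633 x 11.43 = 1.10 M.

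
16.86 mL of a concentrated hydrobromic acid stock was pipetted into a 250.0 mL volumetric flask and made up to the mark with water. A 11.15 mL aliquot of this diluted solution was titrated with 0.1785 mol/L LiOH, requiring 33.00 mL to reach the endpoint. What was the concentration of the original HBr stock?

7.83 M

n(LiOH) = 0.1785 x 0.03300 = 0.005890 mol.
n(HBr) in the aliquot = 0.005890 mol.
[diluted HBr] = 0.005890 / 0.01115 = 0.5283 M.
Dilution factor = 250.0/16.86 = 14.83, so [stock] = 0.5283 x 14.83 = 7.83 M.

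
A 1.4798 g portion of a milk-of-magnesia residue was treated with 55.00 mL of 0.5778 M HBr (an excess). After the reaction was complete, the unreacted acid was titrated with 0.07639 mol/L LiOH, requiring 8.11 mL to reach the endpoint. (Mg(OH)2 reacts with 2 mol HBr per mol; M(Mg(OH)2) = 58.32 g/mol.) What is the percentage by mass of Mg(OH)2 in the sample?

Total n(HBr) added = 0.5778 x 0.05500 = 0.03178 mol.
n(LiOH) used = 0.07639 x 0.008110 = 0.0006195 mol, which equals the excess n(HBr).
So n(HBr) consumed by the sample = 0.03178 - 0.0006195 = 0.03116 mol.
n(Mg(OH)2) = 0.03116 / 2 = 0.01558 mol.
mass Mg(OH)2 = 0.01558 x 58.32 = 0.9086 g, so %Mg(OH)2 = 0.9086/1.4798 x 100 = 61.4%.

61.4%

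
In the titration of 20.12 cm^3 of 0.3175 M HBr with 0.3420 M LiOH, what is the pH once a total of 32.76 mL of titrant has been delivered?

12.96

n(acid) = 0.3175 x 0.02012 = 0.006388 mol; n(LiOH) added = 0.3420 x 0.03276 = 0.01120 mol.
Base is in excess by 0.01120 - 0.006388 = 0.004816 mol in a total volume of 0.05288 L.
[OH^-] = 0.004816/0.05288 = 0.09107 M, so pOH = 1.04 and pH = 14.00 - 1.04 = 12.96.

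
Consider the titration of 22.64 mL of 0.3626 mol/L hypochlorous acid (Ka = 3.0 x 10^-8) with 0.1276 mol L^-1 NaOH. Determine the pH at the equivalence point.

n(HClO) = 0.3626 x 0.02264 = 0.008209 mol; V(NaOH) at equivalence = 0.008209/0.1276 = 0.06434 L.
At equivalence all the acid is converted to ClO-; total volume = 0.02264 + 0.06434 = 0.08698 L, so [ClO-] = 0.008209/0.08698 = 0.09439 M.
Kb = Kw/Ka = 1.0e-14 / 3.0 x 10^-8 = 3.33e-7.
[OH^-] = sqrt(Kb x [ClO-]) = sqrt(3.33e-7 x 0.09439) = 0.000177 M.
pOH = 3.75, so pH = 14.00 - 3.75 = 10.25.

10.25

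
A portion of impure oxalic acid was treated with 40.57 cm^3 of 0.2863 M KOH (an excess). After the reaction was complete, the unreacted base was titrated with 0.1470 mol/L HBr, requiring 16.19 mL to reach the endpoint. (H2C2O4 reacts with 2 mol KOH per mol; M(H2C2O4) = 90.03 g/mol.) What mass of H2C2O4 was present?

0.416 g

Total n(KOH) added = 0.2863 x 0.04057 = 0.01162 mol.
n(HBr) used = 0.1470 x 0.01619 = 0.002380 mol, which equals the excess n(KOH).
So n(KOH) consumed by the sample = 0.01162 - 0.002380 = 0.009235 mol.
n(H2C2O4) = 0.009235 / 2 = 0.004618 mol.
mass = 0.004618 mol x 90.03 g/mol = 0.416 g.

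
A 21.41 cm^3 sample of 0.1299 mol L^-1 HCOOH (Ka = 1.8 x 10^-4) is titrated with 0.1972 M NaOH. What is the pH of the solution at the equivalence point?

8.32

n(HCOOH) = 0.1299 x 0.02141 = 0.002781 mol; V(NaOH) at equivalence = 0.002781/0.1972 = 0.01410 L.
At equivalence all the acid is converted to HCOO-; total volume = 0.02141 + 0.01410 = 0.03551 L, so [HCOO-] = 0.002781/0.03551 = 0.07831 M.
Kb = Kw/Ka = 1.0e-14 / 1.8 x 10^-4 = 5.56e-11.
[OH^-] = sqrt(Kb x [HCOO-]) = sqrt(5.56e-11 x 0.07831) = 2.09e-6 M.
pOH = 5.68, so pH = 14.00 - 5.68 = 8.32.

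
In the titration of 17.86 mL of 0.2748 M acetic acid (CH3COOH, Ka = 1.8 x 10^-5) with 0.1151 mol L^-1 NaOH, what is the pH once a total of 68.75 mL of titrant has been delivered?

12.54

n(acid) = 0.2748 x 0.01786 = 0.004908 mol; n(NaOH) added = 0.1151 x 0.06875 = 0.007913 mol.
Base is in excess by 0.007913 - 0.004908 = 0.003005 mol in a total volume of 0.08661 L.
[OH^-] = 0.003005/0.08661 = 0.03470 M, so pOH = 1.46 and pH = 14.00 - 1.46 = 12.54.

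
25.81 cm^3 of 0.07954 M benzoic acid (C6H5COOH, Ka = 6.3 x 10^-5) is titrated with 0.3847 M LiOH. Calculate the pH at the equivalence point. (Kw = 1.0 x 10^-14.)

n(C6H5COOH) = 0.07954 x 0.02581 = 0.002053 mol; V(LiOH) at equivalence = 0.002053/0.3847 = 0.005336 L.
At equivalence all the acid is converted to C6H5COO-; total volume = 0.02581 + 0.005336 = 0.03115 L, so [C6H5COO-] = 0.002053/0.03115 = 0.06591 M.
Kb = Kw/Ka = 1.0e-14 / 6.3 x 10^-5 = 1.59e-10.
[OH^-] = sqrt(Kb x [C6H5COO-]) = sqrt(1.59e-10 x 0.06591) = 3.23e-6 M.
pOH = 5.49, so pH = 14.00 - 5.49 = 8.51.

8.51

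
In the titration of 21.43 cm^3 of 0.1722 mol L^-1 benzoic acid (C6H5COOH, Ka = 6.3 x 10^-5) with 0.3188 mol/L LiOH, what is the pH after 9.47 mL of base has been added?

4.85

Initial n(C6H5COOH) = 0.1722 x 0.02143 = 0.003690 mol.
n(LiOH) added = 0.3188 x 0.009470 = 0.003019 mol, converting that many moles of C6H5COOH to C6H5COO-.
Remaining n(C6H5COOH) = 0.0006712 mol; n(C6H5COO-) = 0.003019 mol.
By Henderson-Hasselbalch, pH = pKa + log([A^-]/[HA]) = 4.20 + log(0.003019/0.0006712) = 4.20 + (+0.65) = 4.85.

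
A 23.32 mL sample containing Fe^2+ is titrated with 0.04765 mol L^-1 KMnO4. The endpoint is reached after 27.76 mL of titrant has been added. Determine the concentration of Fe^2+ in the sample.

n(KMnO4) = 0.04765 x 0.02776 = 0.001323 mol.
From the balanced equation, 1 mol KMnO4 reacts with 5 mol Fe^2+, so n(Fe^2+) = 0.001323 x 5/1 = 0.006614 mol.
[Fe^2+] = 0.006614 / 0.02332 L = 0.284 M.

0.284 M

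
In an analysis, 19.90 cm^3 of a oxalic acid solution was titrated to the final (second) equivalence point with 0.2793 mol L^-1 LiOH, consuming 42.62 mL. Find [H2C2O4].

n(LiOH) = 0.2793 x 0.04262 = 0.01190 mol.
At the final (second) equivalence point, 2 mol OH^- react per mol H2C2O4, so n(H2C2O4) = 0.01190 / 2 = 0.005952 mol.
[H2C2O4] = 0.005952 / 0.01990 L = 0.299 M.

0.299 M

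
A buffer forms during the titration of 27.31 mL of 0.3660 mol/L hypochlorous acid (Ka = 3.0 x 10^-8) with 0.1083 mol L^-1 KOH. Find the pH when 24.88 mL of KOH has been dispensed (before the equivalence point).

7.09

Initial n(HClO) = 0.3660 x 0.02731 = 0.009995 mol.
n(KOH) added = 0.1083 x 0.02488 = 0.002695 mol, converting that many moles of HClO to ClO-.
Remaining n(HClO) = 0.007301 mol; n(ClO-) = 0.002695 mol.
By Henderson-Hasselbalch, pH = pKa + log([A^-]/[HA]) = 7.52 + log(0.002695/0.007301) = 7.52 + (-0.43) = 7.09.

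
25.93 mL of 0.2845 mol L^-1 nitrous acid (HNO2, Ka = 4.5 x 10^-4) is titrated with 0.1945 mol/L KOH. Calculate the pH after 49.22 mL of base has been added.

n(acid) = 0.2845 x 0.02593 = 0.007377 mol; n(KOH) added = 0.1945 x 0.04922 = 0.009573 mol.
Base is in excess by 0.009573 - 0.007377 = 0.002196 mol in a total volume of 0.07515 L.
[OH^-] = 0.002196/0.07515 = 0.02922 M, so pOH = 1.53 and pH = 14.00 - 1.53 = 12.47.

12.47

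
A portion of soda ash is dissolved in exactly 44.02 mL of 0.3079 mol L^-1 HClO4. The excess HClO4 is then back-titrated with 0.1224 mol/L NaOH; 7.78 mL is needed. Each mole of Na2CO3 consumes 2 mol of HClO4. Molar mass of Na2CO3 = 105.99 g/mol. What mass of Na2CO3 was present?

Total n(HClO4) added = 0.3079 x 0.04402 = 0.01355 mol.
n(NaOH) used = 0.1224 x 0.007780 = 0.0009523 mol, which equals the excess n(HClO4).
So n(HClO4) consumed by the sample = 0.01355 - 0.0009523 = 0.01260 mol.
n(Na2CO3) = 0.01260 / 2 = 0.006301 mol.
mass = 0.006301 mol x 105.99 g/mol = 0.668 g.

0.668 g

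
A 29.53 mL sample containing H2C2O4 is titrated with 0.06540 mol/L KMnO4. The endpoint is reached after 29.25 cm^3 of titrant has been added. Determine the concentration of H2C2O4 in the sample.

0.162 M

n(KMnO4) = 0.06540 x 0.02925 = 0.001913 mol.
From the balanced equation, 2 mol KMnO4 reacts with 5 mol H2C2O4, so n(H2C2O4) = 0.001913 x 5/2 = 0.004782 mol.
[H2C2O4] = 0.004782 / 0.02953 L = 0.162 M.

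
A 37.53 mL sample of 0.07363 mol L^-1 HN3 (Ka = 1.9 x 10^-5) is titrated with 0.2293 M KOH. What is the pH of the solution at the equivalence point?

8.73

n(HN3) = 0.07363 x 0.03753 = 0.002763 mol; V(KOH) at equivalence = 0.002763/0.2293 = 0.01205 L.
At equivalence all the acid is converted to N3-; total volume = 0.03753 + 0.01205 = 0.04958 L, so [N3-] = 0.002763/0.04958 = 0.05573 M.
Kb = Kw/Ka = 1.0e-14 / 1.9 x 10^-5 = 5.26e-10.
[OH^-] = sqrt(Kb x [N3-]) = sqrt(5.26e-10 x 0.05573) = 5.42e-6 M.
pOH = 5.27, so pH = 14.00 - 5.27 = 8.73.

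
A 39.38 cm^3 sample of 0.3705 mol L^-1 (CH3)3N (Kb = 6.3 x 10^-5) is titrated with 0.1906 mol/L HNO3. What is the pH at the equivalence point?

n((CH3)3N) = 0.3705 x 0.03938 = 0.01459 mol; V(HNO3) at equivalence = 0.01459/0.1906 = 0.07655 L.
At equivalence the base is fully converted to (CH3)3NH+; total volume = 0.1159 L, so [(CH3)3NH+] = 0.01459/0.1159 = 0.1259 M.
Ka((CH3)3NH+) = Kw/Kb = 1.0e-14 / 6.3 x 10^-5 = 1.59e-10.
[H^+] = sqrt(Ka x [(CH3)3NH+]) = sqrt(1.59e-10 x 0.1259) = 4.47e-6 M.
pH = -log(4.47e-6) = 5.35.

5.35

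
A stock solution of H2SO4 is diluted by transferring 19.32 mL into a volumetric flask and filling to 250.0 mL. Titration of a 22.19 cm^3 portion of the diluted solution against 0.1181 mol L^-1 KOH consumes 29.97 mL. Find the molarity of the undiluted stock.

1.03 M

n(KOH) = 0.1181 x 0.02997 = 0.003539 mol.
n(H2SO4) in the aliquot = 0.003539 x 1/2 = 0.001770 mol.
[diluted H2SO4] = 0.001770 / 0.02219 = 0.07975 M.
Dilution factor = 250.0/19.32 = 12.94, so [stock] = 0.07975 x 12.94 = 1.03 M.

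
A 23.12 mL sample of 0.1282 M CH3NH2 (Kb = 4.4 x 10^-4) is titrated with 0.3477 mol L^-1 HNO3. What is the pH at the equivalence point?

n(CH3NH2) = 0.1282 x 0.02312 = 0.002964 mol; V(HNO3) at equivalence = 0.002964/0.3477 = 0.008525 L.
At equivalence the base is fully converted to CH3NH3+; total volume = 0.03164 L, so [CH3NH3+] = 0.002964/0.03164 = 0.09366 M.
Ka(CH3NH3+) = Kw/Kb = 1.0e-14 / 4.4 x 10^-4 = 2.27e-11.
[H^+] = sqrt(Ka x [CH3NH3+]) = sqrt(2.27e-11 x 0.09366) = 1.46e-6 M.
pH = -log(1.46e-6) = 5.84.

5.84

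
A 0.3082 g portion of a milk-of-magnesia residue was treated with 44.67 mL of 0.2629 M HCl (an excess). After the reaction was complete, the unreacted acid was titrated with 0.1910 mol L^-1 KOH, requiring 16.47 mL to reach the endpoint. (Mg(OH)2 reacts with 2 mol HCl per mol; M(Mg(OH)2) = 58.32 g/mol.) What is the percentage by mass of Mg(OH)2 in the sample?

81.3%

Total n(HCl) added = 0.2629 x 0.04467 = 0.01174 mol.
n(KOH) used = 0.1910 x 0.01647 = 0.003146 mol, which equals the excess n(HCl).
So n(HCl) consumed by the sample = 0.01174 - 0.003146 = 0.008598 mol.
n(Mg(OH)2) = 0.008598 / 2 = 0.004299 mol.
mass Mg(OH)2 = 0.004299 x 58.32 = 0.2507 g, so %Mg(OH)2 = 0.2507/0.3082 x 100 = 81.3%.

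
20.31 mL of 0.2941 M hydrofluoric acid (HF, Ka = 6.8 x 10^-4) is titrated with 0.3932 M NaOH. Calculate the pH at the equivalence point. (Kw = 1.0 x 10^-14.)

n(HF) = 0.2941 x 0.02031 = 0.005973 mol; V(NaOH) at equivalence = 0.005973/0.3932 = 0.01519 L.
At equivalence all the acid is converted to F-; total volume = 0.02031 + 0.01519 = 0.03550 L, so [F-] = 0.005973/0.03550 = 0.1683 M.
Kb = Kw/Ka = 1.0e-14 / 6.8 x 10^-4 = 1.47e-11.
[OH^-] = sqrt(Kb x [F-]) = sqrt(1.47e-11 x 0.1683) = 1.57e-6 M.
pOH = 5.80, so pH = 14.00 - 5.80 = 8.20.

8.20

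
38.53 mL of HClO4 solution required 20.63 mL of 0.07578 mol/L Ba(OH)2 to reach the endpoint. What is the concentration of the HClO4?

n(Ba(OH)2) delivered = 0.07578 x 0.02063 = 0.001563 mol.
The reaction is 2 HClO4 + 1 Ba(OH)2, so n(HClO4) = 0.001563 x 2/1 = 0.003127 mol.
[HClO4] = 0.003127 mol / 0.03853 L = 0.0811 M.

0.0811 M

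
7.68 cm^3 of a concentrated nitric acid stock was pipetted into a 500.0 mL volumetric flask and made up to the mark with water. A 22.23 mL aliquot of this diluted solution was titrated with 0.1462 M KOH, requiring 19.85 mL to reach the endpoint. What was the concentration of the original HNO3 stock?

n(KOH) = 0.1462 x 0.01985 = 0.002902 mol.
n(HNO3) in the aliquot = 0.002902 mol.
[diluted HNO3] = 0.002902 / 0.02223 = 0.1305 M.
Dilution factor = 500.0/7.680 = 65.10, so [stock] = 0.1305 x 65.10 = 8.50 M.

8.50 M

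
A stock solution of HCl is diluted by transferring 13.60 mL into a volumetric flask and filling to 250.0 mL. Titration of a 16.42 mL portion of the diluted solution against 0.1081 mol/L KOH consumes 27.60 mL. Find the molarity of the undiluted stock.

3.34 M

n(KOH) = 0.1081 x 0.02760 = 0.002984 mol.
n(HCl) in the aliquot = 0.002984 mol.
[diluted HCl] = 0.002984 / 0.01642 = 0.1817 M.
Dilution factor = 250.0/13.60 = 18.38, so [stock] = 0.1817 x 18.38 = 3.34 M.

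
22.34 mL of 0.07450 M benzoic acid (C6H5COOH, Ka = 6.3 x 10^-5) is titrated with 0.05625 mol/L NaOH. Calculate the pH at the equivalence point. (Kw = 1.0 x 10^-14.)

8.35

n(C6H5COOH) = 0.07450 x 0.02234 = 0.001664 mol; V(NaOH) at equivalence = 0.001664/0.05625 = 0.02959 L.
At equivalence all the acid is converted to C6H5COO-; total volume = 0.02234 + 0.02959 = 0.05193 L, so [C6H5COO-] = 0.001664/0.05193 = 0.03205 M.
Kb = Kw/Ka = 1.0e-14 / 6.3 x 10^-5 = 1.59e-10.
[OH^-] = sqrt(Kb x [C6H5COO-]) = sqrt(1.59e-10 x 0.03205) = 2.26e-6 M.
pOH = 5.65, so pH = 14.00 - 5.65 = 8.35.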